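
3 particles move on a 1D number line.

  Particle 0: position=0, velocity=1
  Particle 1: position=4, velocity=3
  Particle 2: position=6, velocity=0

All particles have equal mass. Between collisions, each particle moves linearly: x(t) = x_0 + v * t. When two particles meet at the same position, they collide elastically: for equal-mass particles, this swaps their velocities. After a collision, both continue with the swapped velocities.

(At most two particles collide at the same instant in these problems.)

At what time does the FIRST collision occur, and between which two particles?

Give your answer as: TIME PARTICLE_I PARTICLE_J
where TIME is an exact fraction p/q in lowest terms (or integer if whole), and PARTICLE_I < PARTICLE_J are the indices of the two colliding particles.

Answer: 2/3 1 2

Derivation:
Pair (0,1): pos 0,4 vel 1,3 -> not approaching (rel speed -2 <= 0)
Pair (1,2): pos 4,6 vel 3,0 -> gap=2, closing at 3/unit, collide at t=2/3
Earliest collision: t=2/3 between 1 and 2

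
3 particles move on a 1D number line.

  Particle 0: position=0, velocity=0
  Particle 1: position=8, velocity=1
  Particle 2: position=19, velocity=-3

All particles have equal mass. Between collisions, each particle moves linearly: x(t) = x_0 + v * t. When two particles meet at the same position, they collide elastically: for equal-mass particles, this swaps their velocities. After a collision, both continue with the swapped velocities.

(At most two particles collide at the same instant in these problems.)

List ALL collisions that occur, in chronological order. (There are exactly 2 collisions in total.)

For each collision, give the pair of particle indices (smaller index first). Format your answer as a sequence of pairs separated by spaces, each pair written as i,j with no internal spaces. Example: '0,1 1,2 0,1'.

Answer: 1,2 0,1

Derivation:
Collision at t=11/4: particles 1 and 2 swap velocities; positions: p0=0 p1=43/4 p2=43/4; velocities now: v0=0 v1=-3 v2=1
Collision at t=19/3: particles 0 and 1 swap velocities; positions: p0=0 p1=0 p2=43/3; velocities now: v0=-3 v1=0 v2=1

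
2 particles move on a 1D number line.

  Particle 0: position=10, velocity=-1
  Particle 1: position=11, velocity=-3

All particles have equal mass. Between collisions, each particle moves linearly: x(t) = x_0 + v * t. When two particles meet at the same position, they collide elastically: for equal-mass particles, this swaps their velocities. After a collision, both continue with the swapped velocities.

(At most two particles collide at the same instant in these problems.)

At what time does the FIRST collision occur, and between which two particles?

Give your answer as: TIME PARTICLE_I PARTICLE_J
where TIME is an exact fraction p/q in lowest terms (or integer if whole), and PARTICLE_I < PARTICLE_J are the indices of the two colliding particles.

Pair (0,1): pos 10,11 vel -1,-3 -> gap=1, closing at 2/unit, collide at t=1/2
Earliest collision: t=1/2 between 0 and 1

Answer: 1/2 0 1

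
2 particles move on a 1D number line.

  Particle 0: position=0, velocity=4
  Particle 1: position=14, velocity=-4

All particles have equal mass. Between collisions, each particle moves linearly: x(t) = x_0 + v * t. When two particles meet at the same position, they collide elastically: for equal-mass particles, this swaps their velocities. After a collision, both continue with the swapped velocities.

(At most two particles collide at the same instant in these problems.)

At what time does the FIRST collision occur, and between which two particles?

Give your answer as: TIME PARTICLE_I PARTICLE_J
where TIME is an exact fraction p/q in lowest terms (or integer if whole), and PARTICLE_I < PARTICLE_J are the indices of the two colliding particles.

Answer: 7/4 0 1

Derivation:
Pair (0,1): pos 0,14 vel 4,-4 -> gap=14, closing at 8/unit, collide at t=7/4
Earliest collision: t=7/4 between 0 and 1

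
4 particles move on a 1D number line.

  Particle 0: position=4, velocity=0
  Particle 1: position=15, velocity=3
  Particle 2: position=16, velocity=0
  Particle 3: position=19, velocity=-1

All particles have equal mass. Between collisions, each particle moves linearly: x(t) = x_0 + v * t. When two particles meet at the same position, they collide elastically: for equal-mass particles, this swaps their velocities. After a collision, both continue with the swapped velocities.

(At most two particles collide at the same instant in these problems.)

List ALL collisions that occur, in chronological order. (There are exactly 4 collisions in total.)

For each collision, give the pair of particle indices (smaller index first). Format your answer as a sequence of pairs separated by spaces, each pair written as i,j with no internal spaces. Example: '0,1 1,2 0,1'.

Answer: 1,2 2,3 1,2 0,1

Derivation:
Collision at t=1/3: particles 1 and 2 swap velocities; positions: p0=4 p1=16 p2=16 p3=56/3; velocities now: v0=0 v1=0 v2=3 v3=-1
Collision at t=1: particles 2 and 3 swap velocities; positions: p0=4 p1=16 p2=18 p3=18; velocities now: v0=0 v1=0 v2=-1 v3=3
Collision at t=3: particles 1 and 2 swap velocities; positions: p0=4 p1=16 p2=16 p3=24; velocities now: v0=0 v1=-1 v2=0 v3=3
Collision at t=15: particles 0 and 1 swap velocities; positions: p0=4 p1=4 p2=16 p3=60; velocities now: v0=-1 v1=0 v2=0 v3=3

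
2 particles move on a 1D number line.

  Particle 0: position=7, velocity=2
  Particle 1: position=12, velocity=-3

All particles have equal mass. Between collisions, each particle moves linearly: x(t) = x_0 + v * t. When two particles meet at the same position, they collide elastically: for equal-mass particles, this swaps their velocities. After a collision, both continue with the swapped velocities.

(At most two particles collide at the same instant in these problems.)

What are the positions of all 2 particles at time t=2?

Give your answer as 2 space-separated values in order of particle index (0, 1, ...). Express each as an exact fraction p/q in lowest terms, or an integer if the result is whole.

Answer: 6 11

Derivation:
Collision at t=1: particles 0 and 1 swap velocities; positions: p0=9 p1=9; velocities now: v0=-3 v1=2
Advance to t=2 (no further collisions before then); velocities: v0=-3 v1=2; positions = 6 11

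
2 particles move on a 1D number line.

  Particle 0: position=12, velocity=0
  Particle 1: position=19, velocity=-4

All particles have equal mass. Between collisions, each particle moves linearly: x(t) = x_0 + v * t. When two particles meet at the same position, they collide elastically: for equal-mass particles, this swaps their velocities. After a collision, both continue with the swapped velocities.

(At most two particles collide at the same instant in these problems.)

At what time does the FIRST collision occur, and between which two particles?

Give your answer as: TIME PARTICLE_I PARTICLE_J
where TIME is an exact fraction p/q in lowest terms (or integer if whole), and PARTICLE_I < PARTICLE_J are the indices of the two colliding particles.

Pair (0,1): pos 12,19 vel 0,-4 -> gap=7, closing at 4/unit, collide at t=7/4
Earliest collision: t=7/4 between 0 and 1

Answer: 7/4 0 1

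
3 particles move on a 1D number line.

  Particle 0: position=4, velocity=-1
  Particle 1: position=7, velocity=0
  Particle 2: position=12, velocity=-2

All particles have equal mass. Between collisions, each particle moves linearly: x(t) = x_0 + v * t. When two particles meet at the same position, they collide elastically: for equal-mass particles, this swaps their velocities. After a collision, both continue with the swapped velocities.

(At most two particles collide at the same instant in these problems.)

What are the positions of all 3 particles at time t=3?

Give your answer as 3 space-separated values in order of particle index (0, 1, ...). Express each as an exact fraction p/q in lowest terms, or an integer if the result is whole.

Collision at t=5/2: particles 1 and 2 swap velocities; positions: p0=3/2 p1=7 p2=7; velocities now: v0=-1 v1=-2 v2=0
Advance to t=3 (no further collisions before then); velocities: v0=-1 v1=-2 v2=0; positions = 1 6 7

Answer: 1 6 7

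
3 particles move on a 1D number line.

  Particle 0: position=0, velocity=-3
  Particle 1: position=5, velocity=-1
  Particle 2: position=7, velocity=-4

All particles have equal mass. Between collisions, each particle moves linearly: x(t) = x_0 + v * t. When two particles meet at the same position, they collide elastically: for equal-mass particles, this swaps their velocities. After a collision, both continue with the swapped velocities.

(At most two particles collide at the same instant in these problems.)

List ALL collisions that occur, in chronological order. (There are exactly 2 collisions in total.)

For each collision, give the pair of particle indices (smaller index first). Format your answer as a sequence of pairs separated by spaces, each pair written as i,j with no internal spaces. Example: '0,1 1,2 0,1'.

Answer: 1,2 0,1

Derivation:
Collision at t=2/3: particles 1 and 2 swap velocities; positions: p0=-2 p1=13/3 p2=13/3; velocities now: v0=-3 v1=-4 v2=-1
Collision at t=7: particles 0 and 1 swap velocities; positions: p0=-21 p1=-21 p2=-2; velocities now: v0=-4 v1=-3 v2=-1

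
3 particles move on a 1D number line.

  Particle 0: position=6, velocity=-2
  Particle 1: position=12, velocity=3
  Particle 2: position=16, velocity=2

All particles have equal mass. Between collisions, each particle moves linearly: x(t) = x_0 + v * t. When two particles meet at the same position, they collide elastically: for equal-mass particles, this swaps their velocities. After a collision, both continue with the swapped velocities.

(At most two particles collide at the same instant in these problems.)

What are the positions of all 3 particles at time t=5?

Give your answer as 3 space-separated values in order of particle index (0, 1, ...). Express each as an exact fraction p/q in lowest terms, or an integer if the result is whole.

Answer: -4 26 27

Derivation:
Collision at t=4: particles 1 and 2 swap velocities; positions: p0=-2 p1=24 p2=24; velocities now: v0=-2 v1=2 v2=3
Advance to t=5 (no further collisions before then); velocities: v0=-2 v1=2 v2=3; positions = -4 26 27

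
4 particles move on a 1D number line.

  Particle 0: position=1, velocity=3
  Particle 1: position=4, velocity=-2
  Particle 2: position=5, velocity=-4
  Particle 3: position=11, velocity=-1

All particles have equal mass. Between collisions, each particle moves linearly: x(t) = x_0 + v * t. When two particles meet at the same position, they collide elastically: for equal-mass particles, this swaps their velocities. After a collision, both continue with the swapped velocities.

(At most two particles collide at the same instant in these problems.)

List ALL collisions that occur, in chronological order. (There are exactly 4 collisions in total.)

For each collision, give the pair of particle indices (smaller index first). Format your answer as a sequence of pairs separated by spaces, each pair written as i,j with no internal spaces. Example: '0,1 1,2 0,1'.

Answer: 1,2 0,1 1,2 2,3

Derivation:
Collision at t=1/2: particles 1 and 2 swap velocities; positions: p0=5/2 p1=3 p2=3 p3=21/2; velocities now: v0=3 v1=-4 v2=-2 v3=-1
Collision at t=4/7: particles 0 and 1 swap velocities; positions: p0=19/7 p1=19/7 p2=20/7 p3=73/7; velocities now: v0=-4 v1=3 v2=-2 v3=-1
Collision at t=3/5: particles 1 and 2 swap velocities; positions: p0=13/5 p1=14/5 p2=14/5 p3=52/5; velocities now: v0=-4 v1=-2 v2=3 v3=-1
Collision at t=5/2: particles 2 and 3 swap velocities; positions: p0=-5 p1=-1 p2=17/2 p3=17/2; velocities now: v0=-4 v1=-2 v2=-1 v3=3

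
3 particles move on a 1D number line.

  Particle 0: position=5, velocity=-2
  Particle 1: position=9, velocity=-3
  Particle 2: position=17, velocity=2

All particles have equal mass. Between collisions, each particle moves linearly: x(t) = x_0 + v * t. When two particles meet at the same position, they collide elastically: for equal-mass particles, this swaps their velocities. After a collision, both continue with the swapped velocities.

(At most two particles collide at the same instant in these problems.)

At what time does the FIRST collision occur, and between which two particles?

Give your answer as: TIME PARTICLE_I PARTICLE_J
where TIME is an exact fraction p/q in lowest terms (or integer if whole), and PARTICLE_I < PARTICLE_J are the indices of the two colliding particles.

Pair (0,1): pos 5,9 vel -2,-3 -> gap=4, closing at 1/unit, collide at t=4
Pair (1,2): pos 9,17 vel -3,2 -> not approaching (rel speed -5 <= 0)
Earliest collision: t=4 between 0 and 1

Answer: 4 0 1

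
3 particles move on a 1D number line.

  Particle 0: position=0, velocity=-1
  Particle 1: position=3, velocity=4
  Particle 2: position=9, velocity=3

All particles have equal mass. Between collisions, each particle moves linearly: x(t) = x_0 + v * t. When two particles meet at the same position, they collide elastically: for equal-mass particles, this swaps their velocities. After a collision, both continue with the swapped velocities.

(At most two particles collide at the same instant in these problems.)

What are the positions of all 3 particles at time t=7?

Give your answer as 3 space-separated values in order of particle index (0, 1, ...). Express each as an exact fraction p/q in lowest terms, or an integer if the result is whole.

Collision at t=6: particles 1 and 2 swap velocities; positions: p0=-6 p1=27 p2=27; velocities now: v0=-1 v1=3 v2=4
Advance to t=7 (no further collisions before then); velocities: v0=-1 v1=3 v2=4; positions = -7 30 31

Answer: -7 30 31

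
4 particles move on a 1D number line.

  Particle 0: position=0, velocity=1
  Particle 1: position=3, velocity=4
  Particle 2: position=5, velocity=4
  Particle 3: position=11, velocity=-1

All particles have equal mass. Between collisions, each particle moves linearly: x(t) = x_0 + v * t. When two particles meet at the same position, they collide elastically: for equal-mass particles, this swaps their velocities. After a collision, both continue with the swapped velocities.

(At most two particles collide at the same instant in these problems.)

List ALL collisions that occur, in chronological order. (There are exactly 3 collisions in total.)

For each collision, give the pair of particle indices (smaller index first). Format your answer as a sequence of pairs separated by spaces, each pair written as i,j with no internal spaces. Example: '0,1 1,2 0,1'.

Answer: 2,3 1,2 0,1

Derivation:
Collision at t=6/5: particles 2 and 3 swap velocities; positions: p0=6/5 p1=39/5 p2=49/5 p3=49/5; velocities now: v0=1 v1=4 v2=-1 v3=4
Collision at t=8/5: particles 1 and 2 swap velocities; positions: p0=8/5 p1=47/5 p2=47/5 p3=57/5; velocities now: v0=1 v1=-1 v2=4 v3=4
Collision at t=11/2: particles 0 and 1 swap velocities; positions: p0=11/2 p1=11/2 p2=25 p3=27; velocities now: v0=-1 v1=1 v2=4 v3=4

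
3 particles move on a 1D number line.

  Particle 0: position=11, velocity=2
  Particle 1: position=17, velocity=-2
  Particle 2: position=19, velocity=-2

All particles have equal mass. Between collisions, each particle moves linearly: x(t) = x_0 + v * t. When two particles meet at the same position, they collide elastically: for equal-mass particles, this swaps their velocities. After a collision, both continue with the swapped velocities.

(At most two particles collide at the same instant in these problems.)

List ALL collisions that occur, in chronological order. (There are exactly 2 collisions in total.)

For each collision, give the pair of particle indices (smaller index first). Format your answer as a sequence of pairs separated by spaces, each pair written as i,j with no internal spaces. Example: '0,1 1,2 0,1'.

Answer: 0,1 1,2

Derivation:
Collision at t=3/2: particles 0 and 1 swap velocities; positions: p0=14 p1=14 p2=16; velocities now: v0=-2 v1=2 v2=-2
Collision at t=2: particles 1 and 2 swap velocities; positions: p0=13 p1=15 p2=15; velocities now: v0=-2 v1=-2 v2=2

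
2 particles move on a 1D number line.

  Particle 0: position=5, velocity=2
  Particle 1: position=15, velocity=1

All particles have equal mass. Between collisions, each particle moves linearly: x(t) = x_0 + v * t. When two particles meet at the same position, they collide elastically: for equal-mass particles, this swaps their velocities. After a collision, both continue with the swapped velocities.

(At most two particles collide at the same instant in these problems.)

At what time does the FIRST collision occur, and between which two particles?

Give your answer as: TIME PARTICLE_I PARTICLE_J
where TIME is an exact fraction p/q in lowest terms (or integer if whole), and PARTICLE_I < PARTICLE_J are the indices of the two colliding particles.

Answer: 10 0 1

Derivation:
Pair (0,1): pos 5,15 vel 2,1 -> gap=10, closing at 1/unit, collide at t=10
Earliest collision: t=10 between 0 and 1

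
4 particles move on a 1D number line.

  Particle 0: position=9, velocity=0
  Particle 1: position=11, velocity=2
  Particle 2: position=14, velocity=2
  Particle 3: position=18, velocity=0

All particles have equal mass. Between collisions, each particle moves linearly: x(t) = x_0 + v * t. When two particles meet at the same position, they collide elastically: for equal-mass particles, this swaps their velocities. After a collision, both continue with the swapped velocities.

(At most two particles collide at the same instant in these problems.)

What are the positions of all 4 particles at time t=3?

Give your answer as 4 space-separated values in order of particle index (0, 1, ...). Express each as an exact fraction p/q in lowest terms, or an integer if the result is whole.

Collision at t=2: particles 2 and 3 swap velocities; positions: p0=9 p1=15 p2=18 p3=18; velocities now: v0=0 v1=2 v2=0 v3=2
Advance to t=3 (no further collisions before then); velocities: v0=0 v1=2 v2=0 v3=2; positions = 9 17 18 20

Answer: 9 17 18 20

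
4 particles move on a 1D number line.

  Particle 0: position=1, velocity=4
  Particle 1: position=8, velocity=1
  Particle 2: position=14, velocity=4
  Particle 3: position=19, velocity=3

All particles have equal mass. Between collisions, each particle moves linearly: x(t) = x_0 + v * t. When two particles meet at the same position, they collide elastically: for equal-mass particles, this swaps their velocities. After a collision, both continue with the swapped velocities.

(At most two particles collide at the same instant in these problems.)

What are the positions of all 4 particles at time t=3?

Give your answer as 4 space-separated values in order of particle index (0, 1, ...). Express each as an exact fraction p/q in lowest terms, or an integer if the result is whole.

Answer: 11 13 26 28

Derivation:
Collision at t=7/3: particles 0 and 1 swap velocities; positions: p0=31/3 p1=31/3 p2=70/3 p3=26; velocities now: v0=1 v1=4 v2=4 v3=3
Advance to t=3 (no further collisions before then); velocities: v0=1 v1=4 v2=4 v3=3; positions = 11 13 26 28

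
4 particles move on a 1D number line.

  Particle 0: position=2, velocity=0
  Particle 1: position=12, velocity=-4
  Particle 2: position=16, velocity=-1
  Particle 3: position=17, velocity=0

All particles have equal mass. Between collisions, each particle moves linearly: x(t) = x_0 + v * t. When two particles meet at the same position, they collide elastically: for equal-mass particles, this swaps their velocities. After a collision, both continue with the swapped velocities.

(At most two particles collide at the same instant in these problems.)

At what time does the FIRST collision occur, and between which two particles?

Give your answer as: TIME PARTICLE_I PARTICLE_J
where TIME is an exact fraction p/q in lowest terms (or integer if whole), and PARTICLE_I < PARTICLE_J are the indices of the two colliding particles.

Pair (0,1): pos 2,12 vel 0,-4 -> gap=10, closing at 4/unit, collide at t=5/2
Pair (1,2): pos 12,16 vel -4,-1 -> not approaching (rel speed -3 <= 0)
Pair (2,3): pos 16,17 vel -1,0 -> not approaching (rel speed -1 <= 0)
Earliest collision: t=5/2 between 0 and 1

Answer: 5/2 0 1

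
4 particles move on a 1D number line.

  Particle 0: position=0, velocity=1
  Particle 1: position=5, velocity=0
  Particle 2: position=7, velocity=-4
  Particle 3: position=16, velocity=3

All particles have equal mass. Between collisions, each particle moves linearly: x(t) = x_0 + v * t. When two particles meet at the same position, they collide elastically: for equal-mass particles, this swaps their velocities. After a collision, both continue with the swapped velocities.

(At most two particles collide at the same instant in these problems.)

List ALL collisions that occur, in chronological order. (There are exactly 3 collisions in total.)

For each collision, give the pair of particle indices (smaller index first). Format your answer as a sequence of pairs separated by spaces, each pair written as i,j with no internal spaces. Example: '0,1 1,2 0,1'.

Collision at t=1/2: particles 1 and 2 swap velocities; positions: p0=1/2 p1=5 p2=5 p3=35/2; velocities now: v0=1 v1=-4 v2=0 v3=3
Collision at t=7/5: particles 0 and 1 swap velocities; positions: p0=7/5 p1=7/5 p2=5 p3=101/5; velocities now: v0=-4 v1=1 v2=0 v3=3
Collision at t=5: particles 1 and 2 swap velocities; positions: p0=-13 p1=5 p2=5 p3=31; velocities now: v0=-4 v1=0 v2=1 v3=3

Answer: 1,2 0,1 1,2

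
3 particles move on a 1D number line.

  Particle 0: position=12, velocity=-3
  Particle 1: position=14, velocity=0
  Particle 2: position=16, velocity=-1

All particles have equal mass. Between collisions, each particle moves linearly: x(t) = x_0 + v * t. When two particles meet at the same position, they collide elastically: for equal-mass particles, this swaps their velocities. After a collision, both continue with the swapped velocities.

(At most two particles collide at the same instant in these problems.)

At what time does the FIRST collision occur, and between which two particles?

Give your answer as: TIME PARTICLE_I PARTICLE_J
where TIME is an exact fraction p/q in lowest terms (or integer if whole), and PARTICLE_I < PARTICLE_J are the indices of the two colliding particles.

Pair (0,1): pos 12,14 vel -3,0 -> not approaching (rel speed -3 <= 0)
Pair (1,2): pos 14,16 vel 0,-1 -> gap=2, closing at 1/unit, collide at t=2
Earliest collision: t=2 between 1 and 2

Answer: 2 1 2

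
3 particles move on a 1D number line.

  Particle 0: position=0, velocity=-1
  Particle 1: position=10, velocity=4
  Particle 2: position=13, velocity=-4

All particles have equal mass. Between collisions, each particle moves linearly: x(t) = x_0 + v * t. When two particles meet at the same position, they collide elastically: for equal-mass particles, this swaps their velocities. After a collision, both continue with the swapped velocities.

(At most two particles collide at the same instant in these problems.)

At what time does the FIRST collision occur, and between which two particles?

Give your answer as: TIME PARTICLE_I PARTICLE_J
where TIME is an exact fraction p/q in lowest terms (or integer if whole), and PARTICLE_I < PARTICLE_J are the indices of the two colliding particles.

Pair (0,1): pos 0,10 vel -1,4 -> not approaching (rel speed -5 <= 0)
Pair (1,2): pos 10,13 vel 4,-4 -> gap=3, closing at 8/unit, collide at t=3/8
Earliest collision: t=3/8 between 1 and 2

Answer: 3/8 1 2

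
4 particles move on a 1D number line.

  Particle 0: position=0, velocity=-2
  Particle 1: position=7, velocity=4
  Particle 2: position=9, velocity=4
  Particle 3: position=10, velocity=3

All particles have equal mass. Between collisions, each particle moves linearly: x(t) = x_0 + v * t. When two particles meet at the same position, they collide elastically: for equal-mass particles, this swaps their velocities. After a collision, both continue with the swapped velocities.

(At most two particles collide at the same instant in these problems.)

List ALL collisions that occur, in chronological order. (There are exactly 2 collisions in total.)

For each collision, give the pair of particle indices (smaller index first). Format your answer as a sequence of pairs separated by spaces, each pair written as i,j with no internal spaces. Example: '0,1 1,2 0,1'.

Answer: 2,3 1,2

Derivation:
Collision at t=1: particles 2 and 3 swap velocities; positions: p0=-2 p1=11 p2=13 p3=13; velocities now: v0=-2 v1=4 v2=3 v3=4
Collision at t=3: particles 1 and 2 swap velocities; positions: p0=-6 p1=19 p2=19 p3=21; velocities now: v0=-2 v1=3 v2=4 v3=4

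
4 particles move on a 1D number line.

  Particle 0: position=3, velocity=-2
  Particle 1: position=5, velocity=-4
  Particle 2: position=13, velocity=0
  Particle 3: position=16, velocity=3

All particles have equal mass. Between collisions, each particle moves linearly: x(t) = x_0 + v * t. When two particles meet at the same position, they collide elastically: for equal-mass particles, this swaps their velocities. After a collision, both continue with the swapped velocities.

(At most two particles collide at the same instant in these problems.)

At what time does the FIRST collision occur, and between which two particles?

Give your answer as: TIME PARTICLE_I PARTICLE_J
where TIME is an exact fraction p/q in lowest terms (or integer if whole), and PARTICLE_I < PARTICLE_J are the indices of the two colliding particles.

Answer: 1 0 1

Derivation:
Pair (0,1): pos 3,5 vel -2,-4 -> gap=2, closing at 2/unit, collide at t=1
Pair (1,2): pos 5,13 vel -4,0 -> not approaching (rel speed -4 <= 0)
Pair (2,3): pos 13,16 vel 0,3 -> not approaching (rel speed -3 <= 0)
Earliest collision: t=1 between 0 and 1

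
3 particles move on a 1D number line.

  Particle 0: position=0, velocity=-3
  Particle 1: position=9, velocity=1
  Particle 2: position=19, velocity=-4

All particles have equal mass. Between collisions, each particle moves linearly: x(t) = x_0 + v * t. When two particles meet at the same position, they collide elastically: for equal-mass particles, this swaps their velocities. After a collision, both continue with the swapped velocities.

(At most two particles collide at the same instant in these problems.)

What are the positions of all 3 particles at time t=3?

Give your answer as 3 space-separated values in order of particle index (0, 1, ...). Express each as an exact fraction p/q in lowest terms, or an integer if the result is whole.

Answer: -9 7 12

Derivation:
Collision at t=2: particles 1 and 2 swap velocities; positions: p0=-6 p1=11 p2=11; velocities now: v0=-3 v1=-4 v2=1
Advance to t=3 (no further collisions before then); velocities: v0=-3 v1=-4 v2=1; positions = -9 7 12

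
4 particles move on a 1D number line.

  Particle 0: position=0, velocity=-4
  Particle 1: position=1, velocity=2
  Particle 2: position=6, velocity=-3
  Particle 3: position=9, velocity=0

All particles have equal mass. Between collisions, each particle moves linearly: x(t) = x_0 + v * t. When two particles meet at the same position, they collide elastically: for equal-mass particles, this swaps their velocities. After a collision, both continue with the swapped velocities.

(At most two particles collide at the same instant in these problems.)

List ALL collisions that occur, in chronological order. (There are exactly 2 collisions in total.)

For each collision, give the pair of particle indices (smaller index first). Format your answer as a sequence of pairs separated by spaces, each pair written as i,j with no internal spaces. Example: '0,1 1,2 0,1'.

Collision at t=1: particles 1 and 2 swap velocities; positions: p0=-4 p1=3 p2=3 p3=9; velocities now: v0=-4 v1=-3 v2=2 v3=0
Collision at t=4: particles 2 and 3 swap velocities; positions: p0=-16 p1=-6 p2=9 p3=9; velocities now: v0=-4 v1=-3 v2=0 v3=2

Answer: 1,2 2,3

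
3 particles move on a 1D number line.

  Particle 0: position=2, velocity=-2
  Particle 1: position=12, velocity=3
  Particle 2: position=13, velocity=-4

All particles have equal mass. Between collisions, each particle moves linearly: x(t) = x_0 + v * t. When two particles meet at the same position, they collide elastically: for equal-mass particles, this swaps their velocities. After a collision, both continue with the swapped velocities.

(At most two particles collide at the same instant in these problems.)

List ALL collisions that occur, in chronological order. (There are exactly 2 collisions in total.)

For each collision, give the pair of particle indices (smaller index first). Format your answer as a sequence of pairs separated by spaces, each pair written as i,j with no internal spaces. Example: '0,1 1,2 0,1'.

Collision at t=1/7: particles 1 and 2 swap velocities; positions: p0=12/7 p1=87/7 p2=87/7; velocities now: v0=-2 v1=-4 v2=3
Collision at t=11/2: particles 0 and 1 swap velocities; positions: p0=-9 p1=-9 p2=57/2; velocities now: v0=-4 v1=-2 v2=3

Answer: 1,2 0,1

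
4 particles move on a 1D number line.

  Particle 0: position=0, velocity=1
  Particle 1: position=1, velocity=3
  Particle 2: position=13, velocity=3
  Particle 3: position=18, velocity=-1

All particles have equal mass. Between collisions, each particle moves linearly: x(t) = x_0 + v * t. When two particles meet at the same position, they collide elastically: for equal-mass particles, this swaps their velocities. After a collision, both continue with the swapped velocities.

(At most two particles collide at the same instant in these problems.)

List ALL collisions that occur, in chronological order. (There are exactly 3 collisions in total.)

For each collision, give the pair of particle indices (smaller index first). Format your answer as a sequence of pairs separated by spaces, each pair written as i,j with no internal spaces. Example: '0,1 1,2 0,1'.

Answer: 2,3 1,2 0,1

Derivation:
Collision at t=5/4: particles 2 and 3 swap velocities; positions: p0=5/4 p1=19/4 p2=67/4 p3=67/4; velocities now: v0=1 v1=3 v2=-1 v3=3
Collision at t=17/4: particles 1 and 2 swap velocities; positions: p0=17/4 p1=55/4 p2=55/4 p3=103/4; velocities now: v0=1 v1=-1 v2=3 v3=3
Collision at t=9: particles 0 and 1 swap velocities; positions: p0=9 p1=9 p2=28 p3=40; velocities now: v0=-1 v1=1 v2=3 v3=3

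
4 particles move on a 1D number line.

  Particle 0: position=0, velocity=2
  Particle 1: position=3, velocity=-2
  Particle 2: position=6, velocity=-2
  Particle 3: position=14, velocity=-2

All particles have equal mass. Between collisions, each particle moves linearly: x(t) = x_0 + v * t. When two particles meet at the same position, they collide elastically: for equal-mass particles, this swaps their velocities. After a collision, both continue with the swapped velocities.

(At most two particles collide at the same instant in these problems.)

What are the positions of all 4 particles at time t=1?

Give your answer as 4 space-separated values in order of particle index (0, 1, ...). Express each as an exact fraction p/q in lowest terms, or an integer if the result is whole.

Collision at t=3/4: particles 0 and 1 swap velocities; positions: p0=3/2 p1=3/2 p2=9/2 p3=25/2; velocities now: v0=-2 v1=2 v2=-2 v3=-2
Advance to t=1 (no further collisions before then); velocities: v0=-2 v1=2 v2=-2 v3=-2; positions = 1 2 4 12

Answer: 1 2 4 12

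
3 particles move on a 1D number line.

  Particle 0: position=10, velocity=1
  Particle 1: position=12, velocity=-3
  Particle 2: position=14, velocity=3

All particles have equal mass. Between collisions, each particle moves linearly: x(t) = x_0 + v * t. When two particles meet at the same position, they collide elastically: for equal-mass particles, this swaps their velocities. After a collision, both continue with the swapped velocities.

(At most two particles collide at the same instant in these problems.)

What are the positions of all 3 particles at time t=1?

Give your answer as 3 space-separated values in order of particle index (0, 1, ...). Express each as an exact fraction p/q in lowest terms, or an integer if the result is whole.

Answer: 9 11 17

Derivation:
Collision at t=1/2: particles 0 and 1 swap velocities; positions: p0=21/2 p1=21/2 p2=31/2; velocities now: v0=-3 v1=1 v2=3
Advance to t=1 (no further collisions before then); velocities: v0=-3 v1=1 v2=3; positions = 9 11 17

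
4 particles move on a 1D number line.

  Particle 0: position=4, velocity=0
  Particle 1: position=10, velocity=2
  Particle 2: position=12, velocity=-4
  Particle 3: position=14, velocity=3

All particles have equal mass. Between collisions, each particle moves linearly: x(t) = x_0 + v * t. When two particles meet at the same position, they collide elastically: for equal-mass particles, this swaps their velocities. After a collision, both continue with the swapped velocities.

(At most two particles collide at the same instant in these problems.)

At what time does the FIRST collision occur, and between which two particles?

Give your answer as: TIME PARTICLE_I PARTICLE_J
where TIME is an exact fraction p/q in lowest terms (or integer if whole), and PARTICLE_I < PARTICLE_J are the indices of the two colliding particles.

Pair (0,1): pos 4,10 vel 0,2 -> not approaching (rel speed -2 <= 0)
Pair (1,2): pos 10,12 vel 2,-4 -> gap=2, closing at 6/unit, collide at t=1/3
Pair (2,3): pos 12,14 vel -4,3 -> not approaching (rel speed -7 <= 0)
Earliest collision: t=1/3 between 1 and 2

Answer: 1/3 1 2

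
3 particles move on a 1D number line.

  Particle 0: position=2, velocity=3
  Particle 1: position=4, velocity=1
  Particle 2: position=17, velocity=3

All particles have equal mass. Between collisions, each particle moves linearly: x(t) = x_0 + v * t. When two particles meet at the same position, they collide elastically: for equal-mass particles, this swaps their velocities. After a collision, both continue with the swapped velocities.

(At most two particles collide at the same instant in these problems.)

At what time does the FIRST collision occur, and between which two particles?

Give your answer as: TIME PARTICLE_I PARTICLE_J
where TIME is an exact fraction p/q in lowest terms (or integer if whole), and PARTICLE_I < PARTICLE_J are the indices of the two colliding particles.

Pair (0,1): pos 2,4 vel 3,1 -> gap=2, closing at 2/unit, collide at t=1
Pair (1,2): pos 4,17 vel 1,3 -> not approaching (rel speed -2 <= 0)
Earliest collision: t=1 between 0 and 1

Answer: 1 0 1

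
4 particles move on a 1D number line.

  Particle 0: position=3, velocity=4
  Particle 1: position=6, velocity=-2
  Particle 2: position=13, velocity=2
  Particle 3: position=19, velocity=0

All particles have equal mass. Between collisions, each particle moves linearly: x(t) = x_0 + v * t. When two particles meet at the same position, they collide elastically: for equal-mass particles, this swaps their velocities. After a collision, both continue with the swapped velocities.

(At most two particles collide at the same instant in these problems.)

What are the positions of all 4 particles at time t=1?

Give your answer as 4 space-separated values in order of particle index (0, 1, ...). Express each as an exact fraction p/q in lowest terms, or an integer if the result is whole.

Collision at t=1/2: particles 0 and 1 swap velocities; positions: p0=5 p1=5 p2=14 p3=19; velocities now: v0=-2 v1=4 v2=2 v3=0
Advance to t=1 (no further collisions before then); velocities: v0=-2 v1=4 v2=2 v3=0; positions = 4 7 15 19

Answer: 4 7 15 19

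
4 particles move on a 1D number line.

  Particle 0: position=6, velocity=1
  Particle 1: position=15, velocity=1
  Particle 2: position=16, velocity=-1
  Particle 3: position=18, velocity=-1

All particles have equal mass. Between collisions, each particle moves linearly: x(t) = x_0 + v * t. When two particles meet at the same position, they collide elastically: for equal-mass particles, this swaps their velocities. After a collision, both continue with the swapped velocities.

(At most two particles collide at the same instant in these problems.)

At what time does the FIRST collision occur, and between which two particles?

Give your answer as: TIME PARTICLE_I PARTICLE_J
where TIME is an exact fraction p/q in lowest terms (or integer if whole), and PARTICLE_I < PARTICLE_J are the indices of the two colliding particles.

Answer: 1/2 1 2

Derivation:
Pair (0,1): pos 6,15 vel 1,1 -> not approaching (rel speed 0 <= 0)
Pair (1,2): pos 15,16 vel 1,-1 -> gap=1, closing at 2/unit, collide at t=1/2
Pair (2,3): pos 16,18 vel -1,-1 -> not approaching (rel speed 0 <= 0)
Earliest collision: t=1/2 between 1 and 2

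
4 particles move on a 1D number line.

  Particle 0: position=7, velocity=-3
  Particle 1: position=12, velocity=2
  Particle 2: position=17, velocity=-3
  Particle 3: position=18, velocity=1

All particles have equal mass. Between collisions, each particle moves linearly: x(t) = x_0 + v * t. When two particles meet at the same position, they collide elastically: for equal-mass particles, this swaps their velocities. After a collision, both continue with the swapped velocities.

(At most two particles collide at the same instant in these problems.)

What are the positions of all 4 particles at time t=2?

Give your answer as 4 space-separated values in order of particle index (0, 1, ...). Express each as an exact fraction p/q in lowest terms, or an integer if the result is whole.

Answer: 1 11 16 20

Derivation:
Collision at t=1: particles 1 and 2 swap velocities; positions: p0=4 p1=14 p2=14 p3=19; velocities now: v0=-3 v1=-3 v2=2 v3=1
Advance to t=2 (no further collisions before then); velocities: v0=-3 v1=-3 v2=2 v3=1; positions = 1 11 16 20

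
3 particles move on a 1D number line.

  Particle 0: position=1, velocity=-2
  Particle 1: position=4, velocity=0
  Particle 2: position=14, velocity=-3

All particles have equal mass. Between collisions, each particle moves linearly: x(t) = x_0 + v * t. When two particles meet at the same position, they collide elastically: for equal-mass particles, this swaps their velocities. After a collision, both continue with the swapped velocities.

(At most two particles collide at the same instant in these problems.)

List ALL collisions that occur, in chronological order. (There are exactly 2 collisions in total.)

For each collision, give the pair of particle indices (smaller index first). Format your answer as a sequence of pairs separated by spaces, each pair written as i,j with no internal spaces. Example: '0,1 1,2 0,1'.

Collision at t=10/3: particles 1 and 2 swap velocities; positions: p0=-17/3 p1=4 p2=4; velocities now: v0=-2 v1=-3 v2=0
Collision at t=13: particles 0 and 1 swap velocities; positions: p0=-25 p1=-25 p2=4; velocities now: v0=-3 v1=-2 v2=0

Answer: 1,2 0,1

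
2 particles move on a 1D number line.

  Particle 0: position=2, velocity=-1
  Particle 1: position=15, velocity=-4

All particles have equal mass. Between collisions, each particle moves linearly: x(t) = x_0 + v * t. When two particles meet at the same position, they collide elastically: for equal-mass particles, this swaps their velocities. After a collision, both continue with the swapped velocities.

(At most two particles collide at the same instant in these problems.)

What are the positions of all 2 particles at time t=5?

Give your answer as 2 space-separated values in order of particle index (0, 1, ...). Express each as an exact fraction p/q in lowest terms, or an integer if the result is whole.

Collision at t=13/3: particles 0 and 1 swap velocities; positions: p0=-7/3 p1=-7/3; velocities now: v0=-4 v1=-1
Advance to t=5 (no further collisions before then); velocities: v0=-4 v1=-1; positions = -5 -3

Answer: -5 -3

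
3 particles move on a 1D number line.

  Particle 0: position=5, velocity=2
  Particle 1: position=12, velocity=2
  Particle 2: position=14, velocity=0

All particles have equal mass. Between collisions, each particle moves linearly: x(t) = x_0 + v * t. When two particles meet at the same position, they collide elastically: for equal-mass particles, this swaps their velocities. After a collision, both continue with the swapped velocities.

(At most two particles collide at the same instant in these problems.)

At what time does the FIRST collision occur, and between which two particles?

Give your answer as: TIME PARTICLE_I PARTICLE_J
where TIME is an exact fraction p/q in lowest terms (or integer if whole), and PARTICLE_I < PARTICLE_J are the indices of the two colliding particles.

Pair (0,1): pos 5,12 vel 2,2 -> not approaching (rel speed 0 <= 0)
Pair (1,2): pos 12,14 vel 2,0 -> gap=2, closing at 2/unit, collide at t=1
Earliest collision: t=1 between 1 and 2

Answer: 1 1 2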